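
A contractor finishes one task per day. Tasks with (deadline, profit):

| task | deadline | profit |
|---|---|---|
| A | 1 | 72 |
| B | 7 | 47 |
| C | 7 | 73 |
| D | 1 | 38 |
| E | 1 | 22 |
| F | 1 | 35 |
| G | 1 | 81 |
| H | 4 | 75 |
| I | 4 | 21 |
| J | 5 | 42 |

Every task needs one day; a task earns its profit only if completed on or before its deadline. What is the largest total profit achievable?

Take jobs in profit order; each goes to the latest open slot no later than its deadline.
By profit: G(d1,81), H(d4,75), C(d7,73), A(d1,72), B(d7,47), J(d5,42), D(d1,38), F(d1,35), E(d1,22), I(d4,21)
G→slot 1; H→slot 4; C→slot 7; A skipped; B→slot 6; J→slot 5; D skipped; F skipped; E skipped; I→slot 3.
Profit = 81 + 21 + 75 + 42 + 47 + 73 = 339

339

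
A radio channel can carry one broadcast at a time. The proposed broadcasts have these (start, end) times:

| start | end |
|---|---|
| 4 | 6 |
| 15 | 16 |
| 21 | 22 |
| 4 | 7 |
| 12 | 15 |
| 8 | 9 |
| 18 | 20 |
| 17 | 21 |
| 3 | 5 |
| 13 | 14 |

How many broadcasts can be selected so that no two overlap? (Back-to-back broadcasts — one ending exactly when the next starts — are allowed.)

6

Order by finish time; keep every interval that doesn't clash with the previous kept one.
By end time: (3,5), (4,6), (4,7), (8,9), (13,14), (12,15), (15,16), (18,20), (17,21), (21,22).
Pick (3,5); next start ≥ 5 → (8,9); next start ≥ 9 → (13,14); next start ≥ 14 → (15,16); next start ≥ 16 → (18,20); next start ≥ 20 → (21,22).
Selected 6 broadcasts.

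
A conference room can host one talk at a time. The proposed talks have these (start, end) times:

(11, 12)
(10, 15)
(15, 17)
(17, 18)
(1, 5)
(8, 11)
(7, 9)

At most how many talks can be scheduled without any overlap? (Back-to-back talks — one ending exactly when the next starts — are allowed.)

By end time: (1,5), (7,9), (8,11), (11,12), (10,15), (15,17), (17,18).
Pick (1,5); next start ≥ 5 → (7,9); next start ≥ 9 → (11,12); next start ≥ 12 → (15,17); next start ≥ 17 → (17,18).
Selected 5 talks.

5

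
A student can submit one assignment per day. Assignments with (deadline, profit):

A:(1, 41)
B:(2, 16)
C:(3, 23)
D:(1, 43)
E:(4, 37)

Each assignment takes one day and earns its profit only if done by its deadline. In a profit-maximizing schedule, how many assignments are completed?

Sort by profit descending; place each in the latest free slot ≤ its deadline.
Profit order: D=43 A=41 E=37 C=23 B=16
Assign: D→slot 1, A skipped, E→slot 4, C→slot 3, B→slot 2.
Slots: [1:D] [2:B] [3:C] [4:E]
4 of 5 scheduled.

4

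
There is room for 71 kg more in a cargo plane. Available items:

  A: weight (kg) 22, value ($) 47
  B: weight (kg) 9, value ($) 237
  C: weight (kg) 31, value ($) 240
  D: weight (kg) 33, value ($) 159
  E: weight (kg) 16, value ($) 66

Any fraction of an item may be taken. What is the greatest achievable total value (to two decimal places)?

626.36

Ratios (sorted): B 26.33, C 7.74, D 4.82, E 4.12, A 2.14
take B (9 @ 237); take C (31 @ 240); take 31/33 of D → 149.36. Capacity used 71/71.
Total value = 626.36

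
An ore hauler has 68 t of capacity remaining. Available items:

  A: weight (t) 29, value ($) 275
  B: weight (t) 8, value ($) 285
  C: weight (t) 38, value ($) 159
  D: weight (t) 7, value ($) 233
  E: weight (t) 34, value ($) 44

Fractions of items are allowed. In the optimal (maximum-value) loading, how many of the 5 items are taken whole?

Greedy by value/weight ratio, highest first.
Order: B (285/8=35.62) > D (233/7=33.29) > A (275/29=9.48) > C (159/38=4.18) > E (44/34=1.29)
Fill: take B (8 @ 285) → take D (7 @ 233) → take A (29 @ 275) → take 24/38 of C → 100.42; 68/68 used.
3 item(s) taken whole; one partial (take 24/38 of C).

3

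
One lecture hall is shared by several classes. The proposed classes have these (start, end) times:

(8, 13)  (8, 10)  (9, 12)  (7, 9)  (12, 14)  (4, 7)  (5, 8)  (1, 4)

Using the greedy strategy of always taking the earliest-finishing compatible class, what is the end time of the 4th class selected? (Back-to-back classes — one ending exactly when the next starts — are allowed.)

12

Order by finish time; keep every interval that doesn't clash with the previous kept one.
Sorted by end: (1,4)  (4,7)  (5,8)  (7,9)  (8,10)  (9,12)  (8,13)  (12,14)
take (1,4); take (4,7); skip (5,8); take (7,9); take (9,12); take (12,14).
Selected: (1,4) (4,7) (7,9) (9,12) (12,14)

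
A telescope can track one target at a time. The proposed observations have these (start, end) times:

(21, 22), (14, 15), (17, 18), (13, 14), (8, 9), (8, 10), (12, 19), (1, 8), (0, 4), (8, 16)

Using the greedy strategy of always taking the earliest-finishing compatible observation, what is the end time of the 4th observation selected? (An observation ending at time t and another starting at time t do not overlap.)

15

By end time: (0,4), (1,8), (8,9), (8,10), (13,14), (14,15), (8,16), (17,18), (12,19), (21,22).
Pick (0,4); next start ≥ 4 → (8,9); next start ≥ 9 → (13,14); next start ≥ 14 → (14,15); next start ≥ 15 → (17,18); next start ≥ 18 → (21,22).
Selected: (0,4) (8,9) (13,14) (14,15) (17,18) (21,22)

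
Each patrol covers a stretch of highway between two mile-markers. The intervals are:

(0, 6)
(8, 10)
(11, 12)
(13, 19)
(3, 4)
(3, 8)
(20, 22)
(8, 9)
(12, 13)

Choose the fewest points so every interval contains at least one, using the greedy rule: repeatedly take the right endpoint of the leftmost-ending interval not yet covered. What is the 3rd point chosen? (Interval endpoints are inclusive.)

12

Sort by right endpoint; whenever an interval is uncovered, place a point at its right end.
By right end: [3,4]  [0,6]  [3,8]  [8,9]  [8,10]  [11,12]  [12,13]  [13,19]  [20,22]
[3,4] uncovered → point at 4; [8,9] uncovered → point at 9; [11,12] uncovered → point at 12; [13,19] uncovered → point at 19; [20,22] uncovered → point at 22.
Points: 4, 9, 12, 19, 22 (5 total).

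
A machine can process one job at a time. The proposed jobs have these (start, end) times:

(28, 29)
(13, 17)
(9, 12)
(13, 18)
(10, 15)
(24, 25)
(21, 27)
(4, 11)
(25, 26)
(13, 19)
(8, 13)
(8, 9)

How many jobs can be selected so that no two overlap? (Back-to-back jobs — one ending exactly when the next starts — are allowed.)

By end time: (8,9), (4,11), (9,12), (8,13), (10,15), (13,17), (13,18), (13,19), (24,25), (25,26), (21,27), (28,29).
Pick (8,9); next start ≥ 9 → (9,12); next start ≥ 12 → (13,17); next start ≥ 17 → (24,25); next start ≥ 25 → (25,26); next start ≥ 26 → (28,29).
Selected 6 jobs.

6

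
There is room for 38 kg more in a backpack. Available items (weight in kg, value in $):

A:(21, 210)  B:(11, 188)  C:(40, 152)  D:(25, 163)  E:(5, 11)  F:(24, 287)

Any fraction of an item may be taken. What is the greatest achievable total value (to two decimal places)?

Sort by value per unit weight and fill in that order.
Ratios (sorted): B 17.09, F 11.96, A 10.00, D 6.52, C 3.80, E 2.20
take B (11 @ 188); take F (24 @ 287); take 3/21 of A → 30.00. Capacity used 38/38.
Total value = 505.00

505.00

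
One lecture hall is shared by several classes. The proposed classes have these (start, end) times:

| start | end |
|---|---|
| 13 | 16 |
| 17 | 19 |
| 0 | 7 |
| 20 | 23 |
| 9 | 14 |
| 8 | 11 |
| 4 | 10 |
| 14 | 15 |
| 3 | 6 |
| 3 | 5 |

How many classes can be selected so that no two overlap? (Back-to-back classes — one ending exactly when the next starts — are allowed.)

By end time: (3,5), (3,6), (0,7), (4,10), (8,11), (9,14), (14,15), (13,16), (17,19), (20,23).
Pick (3,5); next start ≥ 5 → (8,11); next start ≥ 11 → (14,15); next start ≥ 15 → (17,19); next start ≥ 19 → (20,23).
Selected 5 classes.

5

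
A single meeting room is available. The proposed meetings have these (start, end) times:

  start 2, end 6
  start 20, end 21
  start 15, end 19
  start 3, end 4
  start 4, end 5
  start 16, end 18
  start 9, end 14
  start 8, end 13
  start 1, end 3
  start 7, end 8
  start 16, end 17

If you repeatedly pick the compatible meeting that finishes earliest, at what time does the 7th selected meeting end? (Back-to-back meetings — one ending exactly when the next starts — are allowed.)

Sorted by end: (1,3)  (3,4)  (4,5)  (2,6)  (7,8)  (8,13)  (9,14)  (16,17)  (16,18)  (15,19)  (20,21)
take (1,3); take (3,4); take (4,5); take (7,8); take (8,13); skip (9,14); take (16,17); skip (15,19); take (20,21).
Selected: (1,3) (3,4) (4,5) (7,8) (8,13) (16,17) (20,21)

21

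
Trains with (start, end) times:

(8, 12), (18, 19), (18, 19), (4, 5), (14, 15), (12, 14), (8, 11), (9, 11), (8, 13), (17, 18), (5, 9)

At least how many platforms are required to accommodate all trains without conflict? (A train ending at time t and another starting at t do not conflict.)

Events (time:±→running): 4:+→1 5:-→0 5:+→1 8:+→2 8:+→3 8:+→4 … peak 4.

4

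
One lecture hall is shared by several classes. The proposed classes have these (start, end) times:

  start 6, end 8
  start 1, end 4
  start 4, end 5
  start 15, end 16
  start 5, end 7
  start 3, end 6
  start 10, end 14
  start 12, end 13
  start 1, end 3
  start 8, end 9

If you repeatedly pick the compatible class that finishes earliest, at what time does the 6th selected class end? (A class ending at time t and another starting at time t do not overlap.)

16

Sort by end time and greedily take each interval whose start is ≥ the last chosen end.
Sorted by end: (1,3)  (1,4)  (4,5)  (3,6)  (5,7)  (6,8)  (8,9)  (12,13)  (10,14)  (15,16)
take (1,3); skip (1,4); take (4,5); skip (3,6); take (5,7); take (8,9); take (12,13); take (15,16).
Selected: (1,3) (4,5) (5,7) (8,9) (12,13) (15,16)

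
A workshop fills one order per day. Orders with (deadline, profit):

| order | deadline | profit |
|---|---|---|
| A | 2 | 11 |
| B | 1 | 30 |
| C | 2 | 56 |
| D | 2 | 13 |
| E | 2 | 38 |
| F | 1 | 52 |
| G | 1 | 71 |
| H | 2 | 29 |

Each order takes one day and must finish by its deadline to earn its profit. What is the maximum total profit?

127

Profit order: G=71 C=56 F=52 E=38 B=30 H=29 D=13 A=11
Assign: G→slot 1, C→slot 2, F skipped, E skipped, B skipped, H skipped, D skipped, A skipped.
Slots: [1:G] [2:C]
Profit = 71 + 56 = 127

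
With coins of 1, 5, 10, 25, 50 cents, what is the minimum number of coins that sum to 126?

4

Use the largest denomination that fits, subtract, and repeat.
126 = 2×50 + 1×25 + 1×1
Total coins = 2 + 1 + 1 = 4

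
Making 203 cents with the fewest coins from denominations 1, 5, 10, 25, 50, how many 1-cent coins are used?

203 = 4×50 + 3×1
Count of 1: 3

3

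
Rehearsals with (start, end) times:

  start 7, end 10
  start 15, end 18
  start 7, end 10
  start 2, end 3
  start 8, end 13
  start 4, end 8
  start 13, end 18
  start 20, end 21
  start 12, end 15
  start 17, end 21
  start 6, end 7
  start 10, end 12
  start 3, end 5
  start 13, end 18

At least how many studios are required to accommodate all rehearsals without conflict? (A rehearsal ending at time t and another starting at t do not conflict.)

4

starts: [2, 3, 4, 6, 7, 7, 8, 10, 12, 13, 13, 15, 17, 20]
ends:   [3, 5, 7, 8, 10, 10, 12, 13, 15, 18, 18, 18, 21, 21]
s2→1 e3→0 s3→1 s4→2 e5→1 s6→2 e7→1 s7→2 s7→3 e8→2 s8→3 e10→2 e10→1 s10→2 e12→1 s12→2 e13→1 s13→2 s13→3 e15→2 s15→3 s17→4  — peak 4.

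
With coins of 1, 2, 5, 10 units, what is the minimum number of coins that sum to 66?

8

Greedy: take as many of the largest coin as possible, then repeat with the remainder.
66 − 6×10→6 − 1×5→1 − 1×1→0
Total coins = 6 + 1 + 1 = 8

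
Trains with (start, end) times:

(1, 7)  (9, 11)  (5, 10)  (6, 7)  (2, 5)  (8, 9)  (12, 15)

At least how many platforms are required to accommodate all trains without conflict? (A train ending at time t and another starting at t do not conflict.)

The answer is the maximum number of intervals overlapping at any instant.
Events (time:±→running): 1:+→1 2:+→2 5:-→1 5:+→2 6:+→3 … peak 3.

3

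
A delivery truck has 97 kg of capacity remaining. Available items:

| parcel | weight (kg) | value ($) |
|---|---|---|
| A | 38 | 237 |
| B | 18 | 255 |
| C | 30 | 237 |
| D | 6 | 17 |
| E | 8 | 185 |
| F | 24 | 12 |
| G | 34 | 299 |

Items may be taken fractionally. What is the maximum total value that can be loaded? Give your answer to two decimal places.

Sort by value per unit weight and fill in that order.
Ratios (sorted): E 23.12, B 14.17, G 8.79, C 7.90, A 6.24, D 2.83, F 0.50
take E (8 @ 185); take B (18 @ 255); take G (34 @ 299); take C (30 @ 237); take 7/38 of A → 43.66. Capacity used 97/97.
Total value = 1019.66

1019.66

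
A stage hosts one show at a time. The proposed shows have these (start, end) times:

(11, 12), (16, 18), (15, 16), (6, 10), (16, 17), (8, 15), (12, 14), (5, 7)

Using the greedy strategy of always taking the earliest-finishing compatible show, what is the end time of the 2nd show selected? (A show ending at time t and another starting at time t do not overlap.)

12

Sort by end time and greedily take each interval whose start is ≥ the last chosen end.
By end time: (5,7), (6,10), (11,12), (12,14), (8,15), (15,16), (16,17), (16,18).
Pick (5,7); next start ≥ 7 → (11,12); next start ≥ 12 → (12,14); next start ≥ 14 → (15,16); next start ≥ 16 → (16,17).
Selected: (5,7) (11,12) (12,14) (15,16) (16,17)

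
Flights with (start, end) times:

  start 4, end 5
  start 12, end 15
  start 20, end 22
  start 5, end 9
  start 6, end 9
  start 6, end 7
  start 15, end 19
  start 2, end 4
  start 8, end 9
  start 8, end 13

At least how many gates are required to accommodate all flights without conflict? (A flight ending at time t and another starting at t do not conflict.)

4

starts: [2, 4, 5, 6, 6, 8, 8, 12, 15, 20]
ends:   [4, 5, 7, 9, 9, 9, 13, 15, 19, 22]
s2→1 e4→0 s4→1 e5→0 s5→1 s6→2 s6→3 e7→2 s8→3 s8→4  — peak 4.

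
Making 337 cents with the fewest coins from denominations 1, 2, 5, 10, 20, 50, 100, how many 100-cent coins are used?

3

337 = 3×100 + 1×20 + 1×10 + 1×5 + 1×2
Count of 100: 3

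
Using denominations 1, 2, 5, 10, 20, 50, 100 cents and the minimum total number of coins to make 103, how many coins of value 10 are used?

Greedy: take as many of the largest coin as possible, then repeat with the remainder.
103 − 1×100→3 − 1×2→1 − 1×1→0
Count of 10: 0

0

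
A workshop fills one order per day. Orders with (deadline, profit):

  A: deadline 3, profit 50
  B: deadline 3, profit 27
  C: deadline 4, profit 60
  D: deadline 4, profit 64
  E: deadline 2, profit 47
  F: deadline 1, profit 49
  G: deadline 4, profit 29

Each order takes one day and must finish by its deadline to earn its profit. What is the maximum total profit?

223

Profit order: D=64 C=60 A=50 F=49 E=47 G=29 B=27
Assign: D→slot 4, C→slot 3, A→slot 2, F→slot 1, E skipped, G skipped, B skipped.
Slots: [1:F] [2:A] [3:C] [4:D]
Profit = 49 + 50 + 60 + 64 = 223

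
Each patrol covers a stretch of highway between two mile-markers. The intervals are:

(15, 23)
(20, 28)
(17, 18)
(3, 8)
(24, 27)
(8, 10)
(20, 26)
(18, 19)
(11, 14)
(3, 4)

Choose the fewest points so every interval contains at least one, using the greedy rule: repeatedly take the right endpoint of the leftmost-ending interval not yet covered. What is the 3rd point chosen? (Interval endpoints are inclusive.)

14

Sort by right endpoint; whenever an interval is uncovered, place a point at its right end.
Sorted: [3,4] [3,8] [8,10] [11,14] [17,18] [18,19] [15,23] [20,26] [24,27] [20,28]
{[3,4],[3,8]} hit by 4; {[8,10]} hit by 10; {[11,14]} hit by 14; {[17,18],[18,19],[15,23]} hit by 18; {[20,26],[24,27],[20,28]} hit by 26.
Points: 4, 10, 14, 18, 26 (5 total).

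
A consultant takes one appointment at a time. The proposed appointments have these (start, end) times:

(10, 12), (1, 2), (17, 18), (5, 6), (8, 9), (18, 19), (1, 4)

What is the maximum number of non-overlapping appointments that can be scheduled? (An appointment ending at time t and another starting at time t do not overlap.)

6

Sort by end time and greedily take each interval whose start is ≥ the last chosen end.
Sorted by end: (1,2)  (1,4)  (5,6)  (8,9)  (10,12)  (17,18)  (18,19)
take (1,2); take (5,6); take (8,9); take (10,12); take (17,18); take (18,19).
Selected 6 appointments.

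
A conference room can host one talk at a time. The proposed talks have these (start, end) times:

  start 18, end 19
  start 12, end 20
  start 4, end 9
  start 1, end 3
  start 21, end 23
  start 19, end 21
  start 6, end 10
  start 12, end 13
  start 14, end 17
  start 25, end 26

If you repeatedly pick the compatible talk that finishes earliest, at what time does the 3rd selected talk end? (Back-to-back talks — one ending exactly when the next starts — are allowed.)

13

By end time: (1,3), (4,9), (6,10), (12,13), (14,17), (18,19), (12,20), (19,21), (21,23), (25,26).
Pick (1,3); next start ≥ 3 → (4,9); next start ≥ 9 → (12,13); next start ≥ 13 → (14,17); next start ≥ 17 → (18,19); next start ≥ 19 → (19,21); next start ≥ 21 → (21,23); next start ≥ 23 → (25,26).
Selected: (1,3) (4,9) (12,13) (14,17) (18,19) (19,21) (21,23) (25,26)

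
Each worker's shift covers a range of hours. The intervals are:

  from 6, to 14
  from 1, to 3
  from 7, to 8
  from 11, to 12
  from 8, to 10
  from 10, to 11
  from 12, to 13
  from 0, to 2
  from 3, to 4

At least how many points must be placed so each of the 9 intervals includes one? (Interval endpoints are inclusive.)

By right end: [0,2]  [1,3]  [3,4]  [7,8]  [8,10]  [10,11]  [11,12]  [12,13]  [6,14]
[0,2] uncovered → point at 2; [3,4] uncovered → point at 4; [7,8] uncovered → point at 8; [10,11] uncovered → point at 11; [12,13] uncovered → point at 13.
Points: 2, 4, 8, 11, 13 (5 total).

5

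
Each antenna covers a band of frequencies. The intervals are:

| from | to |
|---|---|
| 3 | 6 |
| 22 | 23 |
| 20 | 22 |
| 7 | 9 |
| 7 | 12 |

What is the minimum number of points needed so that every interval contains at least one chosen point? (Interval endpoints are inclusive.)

3

Sort by right endpoint; whenever an interval is uncovered, place a point at its right end.
Sorted: [3,6] [7,9] [7,12] [20,22] [22,23]
{[3,6]} hit by 6; {[7,9],[7,12]} hit by 9; {[20,22],[22,23]} hit by 22.
Points: 6, 9, 22 (3 total).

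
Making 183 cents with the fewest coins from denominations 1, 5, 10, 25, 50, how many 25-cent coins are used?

1

Greedy: take as many of the largest coin as possible, then repeat with the remainder.
183 − 3×50→33 − 1×25→8 − 1×5→3 − 3×1→0
Count of 25: 1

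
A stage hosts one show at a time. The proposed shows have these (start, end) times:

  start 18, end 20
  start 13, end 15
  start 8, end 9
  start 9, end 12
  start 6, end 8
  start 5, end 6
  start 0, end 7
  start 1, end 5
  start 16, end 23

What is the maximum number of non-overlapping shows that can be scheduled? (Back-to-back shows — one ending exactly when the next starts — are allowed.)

Greedy by earliest finish: after sorting by end time, pick each interval compatible with the last pick.
By end time: (1,5), (5,6), (0,7), (6,8), (8,9), (9,12), (13,15), (18,20), (16,23).
Pick (1,5); next start ≥ 5 → (5,6); next start ≥ 6 → (6,8); next start ≥ 8 → (8,9); next start ≥ 9 → (9,12); next start ≥ 12 → (13,15); next start ≥ 15 → (18,20).
Selected 7 shows.

7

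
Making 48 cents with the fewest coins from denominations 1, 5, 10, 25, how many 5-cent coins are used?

48 − 1×25→23 − 2×10→3 − 3×1→0
Count of 5: 0

0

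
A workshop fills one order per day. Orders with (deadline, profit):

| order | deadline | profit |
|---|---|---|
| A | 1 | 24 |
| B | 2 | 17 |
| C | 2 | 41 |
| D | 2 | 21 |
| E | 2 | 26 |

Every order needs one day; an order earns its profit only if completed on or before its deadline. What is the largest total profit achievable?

67

Profit order: C=41 E=26 A=24 D=21 B=17
Assign: C→slot 2, E→slot 1, A skipped, D skipped, B skipped.
Slots: [1:E] [2:C]
Profit = 26 + 41 = 67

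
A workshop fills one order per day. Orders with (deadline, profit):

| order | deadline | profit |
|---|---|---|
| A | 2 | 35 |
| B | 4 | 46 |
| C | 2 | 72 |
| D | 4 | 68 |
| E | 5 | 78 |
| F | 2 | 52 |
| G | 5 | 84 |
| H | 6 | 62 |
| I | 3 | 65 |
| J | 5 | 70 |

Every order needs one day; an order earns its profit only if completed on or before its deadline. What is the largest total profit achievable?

434

By profit: G(d5,84), E(d5,78), C(d2,72), J(d5,70), D(d4,68), I(d3,65), H(d6,62), F(d2,52), B(d4,46), A(d2,35)
G→slot 5; E→slot 4; C→slot 2; J→slot 3; D→slot 1; I skipped; H→slot 6; F skipped; B skipped; A skipped.
Profit = 68 + 72 + 70 + 78 + 84 + 62 = 434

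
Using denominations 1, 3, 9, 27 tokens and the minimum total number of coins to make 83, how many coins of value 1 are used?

83 − 3×27→2 − 2×1→0
Count of 1: 2

2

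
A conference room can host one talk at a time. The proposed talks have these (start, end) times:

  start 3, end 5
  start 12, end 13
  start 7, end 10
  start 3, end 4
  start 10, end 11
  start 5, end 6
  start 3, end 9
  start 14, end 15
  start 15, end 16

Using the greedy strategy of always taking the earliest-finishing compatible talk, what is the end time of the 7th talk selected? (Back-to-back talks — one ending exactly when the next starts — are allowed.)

16

Greedy by earliest finish: after sorting by end time, pick each interval compatible with the last pick.
Sorted by end: (3,4)  (3,5)  (5,6)  (3,9)  (7,10)  (10,11)  (12,13)  (14,15)  (15,16)
take (3,4); take (5,6); take (7,10); take (10,11); take (12,13); take (14,15); take (15,16).
Selected: (3,4) (5,6) (7,10) (10,11) (12,13) (14,15) (15,16)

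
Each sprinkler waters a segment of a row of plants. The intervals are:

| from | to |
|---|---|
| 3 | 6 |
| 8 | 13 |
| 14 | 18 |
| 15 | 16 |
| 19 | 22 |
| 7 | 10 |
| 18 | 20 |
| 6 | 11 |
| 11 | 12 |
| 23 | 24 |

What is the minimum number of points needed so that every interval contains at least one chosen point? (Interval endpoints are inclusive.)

6

Process intervals by earliest right end; each time one isn't hit yet, stab at its right endpoint.
By right end: [3,6]  [7,10]  [6,11]  [11,12]  [8,13]  [15,16]  [14,18]  [18,20]  [19,22]  [23,24]
[3,6] uncovered → point at 6; [7,10] uncovered → point at 10; [11,12] uncovered → point at 12; [15,16] uncovered → point at 16; [18,20] uncovered → point at 20; [23,24] uncovered → point at 24.
Points: 6, 10, 12, 16, 20, 24 (6 total).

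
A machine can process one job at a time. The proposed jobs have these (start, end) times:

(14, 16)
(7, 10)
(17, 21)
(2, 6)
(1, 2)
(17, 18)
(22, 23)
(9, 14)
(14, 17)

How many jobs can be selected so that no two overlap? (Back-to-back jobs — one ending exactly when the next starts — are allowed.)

Sort by end time and greedily take each interval whose start is ≥ the last chosen end.
Sorted by end: (1,2)  (2,6)  (7,10)  (9,14)  (14,16)  (14,17)  (17,18)  (17,21)  (22,23)
take (1,2); take (2,6); take (7,10); take (14,16); take (17,18); skip (17,21); take (22,23).
Selected 6 jobs.

6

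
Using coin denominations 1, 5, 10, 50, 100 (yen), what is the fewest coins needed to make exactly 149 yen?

Use the largest denomination that fits, subtract, and repeat.
149 = 1×100 + 4×10 + 1×5 + 4×1
Total coins = 1 + 4 + 1 + 4 = 10

10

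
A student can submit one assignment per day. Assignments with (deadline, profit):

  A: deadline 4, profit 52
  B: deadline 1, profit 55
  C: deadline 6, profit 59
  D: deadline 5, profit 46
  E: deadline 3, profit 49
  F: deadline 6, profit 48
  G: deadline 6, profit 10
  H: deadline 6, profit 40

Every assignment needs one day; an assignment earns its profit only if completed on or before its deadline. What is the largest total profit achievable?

Sort by profit descending; place each in the latest free slot ≤ its deadline.
Profit order: C=59 B=55 A=52 E=49 F=48 D=46 H=40 G=10
Assign: C→slot 6, B→slot 1, A→slot 4, E→slot 3, F→slot 5, D→slot 2, H skipped, G skipped.
Slots: [1:B] [2:D] [3:E] [4:A] [5:F] [6:C]
Profit = 55 + 46 + 49 + 52 + 48 + 59 = 309

309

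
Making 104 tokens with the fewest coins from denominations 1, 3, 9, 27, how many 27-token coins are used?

Greedy: take as many of the largest coin as possible, then repeat with the remainder.
104 = 3×27 + 2×9 + 1×3 + 2×1
Count of 27: 3

3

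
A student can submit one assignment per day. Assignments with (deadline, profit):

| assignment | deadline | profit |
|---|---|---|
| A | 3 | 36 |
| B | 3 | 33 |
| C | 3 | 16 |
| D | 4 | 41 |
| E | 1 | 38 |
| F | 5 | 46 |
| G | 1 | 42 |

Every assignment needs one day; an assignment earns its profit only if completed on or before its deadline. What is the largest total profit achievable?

198

Take jobs in profit order; each goes to the latest open slot no later than its deadline.
Profit order: F=46 G=42 D=41 E=38 A=36 B=33 C=16
Assign: F→slot 5, G→slot 1, D→slot 4, E skipped, A→slot 3, B→slot 2, C skipped.
Slots: [1:G] [2:B] [3:A] [4:D] [5:F]
Profit = 42 + 33 + 36 + 41 + 46 = 198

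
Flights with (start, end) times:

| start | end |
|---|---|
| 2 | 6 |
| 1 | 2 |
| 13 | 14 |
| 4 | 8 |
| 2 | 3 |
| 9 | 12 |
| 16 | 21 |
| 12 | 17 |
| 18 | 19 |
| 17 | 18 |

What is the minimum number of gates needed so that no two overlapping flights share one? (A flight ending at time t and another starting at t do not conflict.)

Events (time:±→running): 1:+→1 2:-→0 2:+→1 2:+→2 … peak 2.

2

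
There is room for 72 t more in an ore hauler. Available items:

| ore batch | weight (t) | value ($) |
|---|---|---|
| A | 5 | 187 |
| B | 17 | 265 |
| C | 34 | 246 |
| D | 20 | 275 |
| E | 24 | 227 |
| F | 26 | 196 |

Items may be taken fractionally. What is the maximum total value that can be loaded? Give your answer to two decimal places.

Sort by value per unit weight and fill in that order.
Ratios (sorted): A 37.40, B 15.59, D 13.75, E 9.46, F 7.54, C 7.24
take A (5 @ 187); take B (17 @ 265); take D (20 @ 275); take E (24 @ 227); take 6/26 of F → 45.23. Capacity used 72/72.
Total value = 999.23

999.23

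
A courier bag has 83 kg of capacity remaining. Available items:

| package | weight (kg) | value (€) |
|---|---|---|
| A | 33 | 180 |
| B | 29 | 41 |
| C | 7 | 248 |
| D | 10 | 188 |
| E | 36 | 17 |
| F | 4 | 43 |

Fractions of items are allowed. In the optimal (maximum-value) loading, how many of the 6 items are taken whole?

Order: C (248/7=35.43) > D (188/10=18.80) > F (43/4=10.75) > A (180/33=5.45) > B (41/29=1.41) > E (17/36=0.47)
Fill: take C (7 @ 248) → take D (10 @ 188) → take F (4 @ 43) → take A (33 @ 180) → take B (29 @ 41); 83/83 used.
5 item(s) taken whole.

5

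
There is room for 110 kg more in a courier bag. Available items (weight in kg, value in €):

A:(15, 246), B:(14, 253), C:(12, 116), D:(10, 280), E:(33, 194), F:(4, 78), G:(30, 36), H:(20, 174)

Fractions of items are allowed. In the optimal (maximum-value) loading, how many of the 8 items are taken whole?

Sort by value per unit weight and fill in that order.
Order: D (280/10=28.00) > F (78/4=19.50) > B (253/14=18.07) > A (246/15=16.40) > C (116/12=9.67) > H (174/20=8.70) > E (194/33=5.88) > G (36/30=1.20)
Fill: take D (10 @ 280) → take F (4 @ 78) → take B (14 @ 253) → take A (15 @ 246) → take C (12 @ 116) → take H (20 @ 174) → take E (33 @ 194) → take 2/30 of G → 2.40; 110/110 used.
7 item(s) taken whole; one partial (take 2/30 of G).

7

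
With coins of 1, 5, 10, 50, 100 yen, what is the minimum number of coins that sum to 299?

Greedy: take as many of the largest coin as possible, then repeat with the remainder.
299 − 2×100→99 − 1×50→49 − 4×10→9 − 1×5→4 − 4×1→0
Total coins = 2 + 1 + 4 + 1 + 4 = 12

12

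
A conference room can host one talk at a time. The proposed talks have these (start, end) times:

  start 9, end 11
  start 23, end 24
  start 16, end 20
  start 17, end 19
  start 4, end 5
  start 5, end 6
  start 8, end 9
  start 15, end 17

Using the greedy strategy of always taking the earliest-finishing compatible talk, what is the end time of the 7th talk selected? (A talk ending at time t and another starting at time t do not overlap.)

24

Sort by end time and greedily take each interval whose start is ≥ the last chosen end.
By end time: (4,5), (5,6), (8,9), (9,11), (15,17), (17,19), (16,20), (23,24).
Pick (4,5); next start ≥ 5 → (5,6); next start ≥ 6 → (8,9); next start ≥ 9 → (9,11); next start ≥ 11 → (15,17); next start ≥ 17 → (17,19); next start ≥ 19 → (23,24).
Selected: (4,5) (5,6) (8,9) (9,11) (15,17) (17,19) (23,24)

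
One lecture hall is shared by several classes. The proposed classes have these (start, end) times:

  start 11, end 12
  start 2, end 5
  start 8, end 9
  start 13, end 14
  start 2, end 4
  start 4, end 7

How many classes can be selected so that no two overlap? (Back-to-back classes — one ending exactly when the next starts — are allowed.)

By end time: (2,4), (2,5), (4,7), (8,9), (11,12), (13,14).
Pick (2,4); next start ≥ 4 → (4,7); next start ≥ 7 → (8,9); next start ≥ 9 → (11,12); next start ≥ 12 → (13,14).
Selected 5 classes.

5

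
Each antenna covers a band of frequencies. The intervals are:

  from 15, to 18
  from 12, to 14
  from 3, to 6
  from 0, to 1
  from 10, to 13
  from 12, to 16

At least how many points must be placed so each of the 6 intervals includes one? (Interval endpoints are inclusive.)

4

Sort by right endpoint; whenever an interval is uncovered, place a point at its right end.
By right end: [0,1]  [3,6]  [10,13]  [12,14]  [12,16]  [15,18]
[0,1] uncovered → point at 1; [3,6] uncovered → point at 6; [10,13] uncovered → point at 13; [15,18] uncovered → point at 18.
Points: 1, 6, 13, 18 (4 total).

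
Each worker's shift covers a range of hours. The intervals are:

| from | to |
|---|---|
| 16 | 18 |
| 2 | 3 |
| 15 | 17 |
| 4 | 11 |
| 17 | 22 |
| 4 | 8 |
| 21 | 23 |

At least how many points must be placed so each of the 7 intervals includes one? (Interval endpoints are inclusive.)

4

Process intervals by earliest right end; each time one isn't hit yet, stab at its right endpoint.
By right end: [2,3]  [4,8]  [4,11]  [15,17]  [16,18]  [17,22]  [21,23]
[2,3] uncovered → point at 3; [4,8] uncovered → point at 8; [15,17] uncovered → point at 17; [21,23] uncovered → point at 23.
Points: 3, 8, 17, 23 (4 total).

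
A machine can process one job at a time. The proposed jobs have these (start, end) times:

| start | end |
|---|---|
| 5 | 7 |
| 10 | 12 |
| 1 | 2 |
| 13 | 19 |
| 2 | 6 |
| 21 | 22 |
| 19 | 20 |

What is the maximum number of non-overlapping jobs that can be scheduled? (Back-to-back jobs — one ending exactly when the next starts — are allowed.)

6

By end time: (1,2), (2,6), (5,7), (10,12), (13,19), (19,20), (21,22).
Pick (1,2); next start ≥ 2 → (2,6); next start ≥ 6 → (10,12); next start ≥ 12 → (13,19); next start ≥ 19 → (19,20); next start ≥ 20 → (21,22).
Selected 6 jobs.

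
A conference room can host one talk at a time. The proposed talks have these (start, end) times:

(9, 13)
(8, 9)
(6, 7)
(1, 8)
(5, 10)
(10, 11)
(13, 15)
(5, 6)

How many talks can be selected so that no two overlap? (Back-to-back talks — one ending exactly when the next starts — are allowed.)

5

Sort by end time and greedily take each interval whose start is ≥ the last chosen end.
Sorted by end: (5,6)  (6,7)  (1,8)  (8,9)  (5,10)  (10,11)  (9,13)  (13,15)
take (5,6); take (6,7); take (8,9); take (10,11); take (13,15).
Selected 5 talks.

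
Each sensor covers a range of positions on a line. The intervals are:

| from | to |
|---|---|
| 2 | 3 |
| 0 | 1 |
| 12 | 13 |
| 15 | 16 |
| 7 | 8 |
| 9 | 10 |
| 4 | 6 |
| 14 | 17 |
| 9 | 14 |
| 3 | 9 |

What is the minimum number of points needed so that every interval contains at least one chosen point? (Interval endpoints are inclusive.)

Sort by right endpoint; whenever an interval is uncovered, place a point at its right end.
Sorted: [0,1] [2,3] [4,6] [7,8] [3,9] [9,10] [12,13] [9,14] [15,16] [14,17]
{[0,1]} hit by 1; {[2,3]} hit by 3; {[4,6]} hit by 6; {[7,8],[3,9]} hit by 8; {[9,10]} hit by 10; {[12,13],[9,14]} hit by 13; {[15,16],[14,17]} hit by 16.
Points: 1, 3, 6, 8, 10, 13, 16 (7 total).

7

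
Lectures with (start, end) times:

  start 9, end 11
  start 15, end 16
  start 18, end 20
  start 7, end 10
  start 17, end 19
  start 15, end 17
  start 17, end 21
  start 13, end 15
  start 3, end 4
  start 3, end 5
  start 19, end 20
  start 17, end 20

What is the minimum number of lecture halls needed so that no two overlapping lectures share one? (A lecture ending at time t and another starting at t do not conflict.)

4

Events (time:±→running): 3:+→1 3:+→2 4:-→1 5:-→0 7:+→1 9:+→2 10:-→1 11:-→0 13:+→1 15:-→0 15:+→1 15:+→2 16:-→1 17:-→0 17:+→1 17:+→2 17:+→3 18:+→4 … peak 4.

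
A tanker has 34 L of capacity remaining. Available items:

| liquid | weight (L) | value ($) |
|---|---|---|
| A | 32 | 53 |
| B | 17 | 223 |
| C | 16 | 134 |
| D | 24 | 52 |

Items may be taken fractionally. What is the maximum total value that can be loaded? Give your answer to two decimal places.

359.17

Sort by value per unit weight and fill in that order.
Order: B (223/17=13.12) > C (134/16=8.38) > D (52/24=2.17) > A (53/32=1.66)
Fill: take B (17 @ 223) → take C (16 @ 134) → take 1/24 of D → 2.17; 34/34 used.
Total value = 359.17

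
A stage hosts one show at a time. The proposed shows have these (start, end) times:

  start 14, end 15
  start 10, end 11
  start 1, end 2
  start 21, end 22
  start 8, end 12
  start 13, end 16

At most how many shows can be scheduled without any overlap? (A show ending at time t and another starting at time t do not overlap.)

Greedy by earliest finish: after sorting by end time, pick each interval compatible with the last pick.
By end time: (1,2), (10,11), (8,12), (14,15), (13,16), (21,22).
Pick (1,2); next start ≥ 2 → (10,11); next start ≥ 11 → (14,15); next start ≥ 15 → (21,22).
Selected 4 shows.

4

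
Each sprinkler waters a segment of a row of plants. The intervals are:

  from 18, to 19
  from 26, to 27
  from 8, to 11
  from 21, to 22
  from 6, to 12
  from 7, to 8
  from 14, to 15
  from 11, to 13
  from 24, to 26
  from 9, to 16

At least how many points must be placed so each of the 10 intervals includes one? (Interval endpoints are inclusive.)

By right end: [7,8]  [8,11]  [6,12]  [11,13]  [14,15]  [9,16]  [18,19]  [21,22]  [24,26]  [26,27]
[7,8] uncovered → point at 8; [11,13] uncovered → point at 13; [14,15] uncovered → point at 15; [18,19] uncovered → point at 19; [21,22] uncovered → point at 22; [24,26] uncovered → point at 26.
Points: 8, 13, 15, 19, 22, 26 (6 total).

6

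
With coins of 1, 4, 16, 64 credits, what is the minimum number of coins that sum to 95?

8

Greedy: take as many of the largest coin as possible, then repeat with the remainder.
95 = 1×64 + 1×16 + 3×4 + 3×1
Total coins = 1 + 1 + 3 + 3 = 8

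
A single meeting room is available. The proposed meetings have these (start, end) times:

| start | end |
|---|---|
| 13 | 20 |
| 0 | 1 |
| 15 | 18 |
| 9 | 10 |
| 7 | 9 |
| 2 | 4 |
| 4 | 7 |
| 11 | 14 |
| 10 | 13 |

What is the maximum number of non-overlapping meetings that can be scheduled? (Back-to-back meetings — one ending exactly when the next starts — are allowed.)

7

Order by finish time; keep every interval that doesn't clash with the previous kept one.
Sorted by end: (0,1)  (2,4)  (4,7)  (7,9)  (9,10)  (10,13)  (11,14)  (15,18)  (13,20)
take (0,1); take (2,4); take (4,7); take (7,9); take (9,10); take (10,13); take (15,18).
Selected 7 meetings.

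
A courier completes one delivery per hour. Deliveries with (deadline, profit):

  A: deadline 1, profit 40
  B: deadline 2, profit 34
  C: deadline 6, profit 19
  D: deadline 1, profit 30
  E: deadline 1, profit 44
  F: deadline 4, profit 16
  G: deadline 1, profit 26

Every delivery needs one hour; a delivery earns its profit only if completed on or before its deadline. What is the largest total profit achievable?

Take jobs in profit order; each goes to the latest open slot no later than its deadline.
Profit order: E=44 A=40 B=34 D=30 G=26 C=19 F=16
Assign: E→slot 1, A skipped, B→slot 2, D skipped, G skipped, C→slot 6, F→slot 4.
Slots: [1:E] [2:B] [4:F] [6:C]
Profit = 44 + 34 + 16 + 19 = 113

113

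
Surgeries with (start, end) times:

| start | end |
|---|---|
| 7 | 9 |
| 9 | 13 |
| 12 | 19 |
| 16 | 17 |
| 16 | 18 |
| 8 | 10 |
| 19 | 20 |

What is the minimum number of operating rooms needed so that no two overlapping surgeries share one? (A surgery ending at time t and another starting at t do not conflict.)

The answer is the maximum number of intervals overlapping at any instant.
starts: [7, 8, 9, 12, 16, 16, 19]
ends:   [9, 10, 13, 17, 18, 19, 20]
s7→1 s8→2 e9→1 s9→2 e10→1 s12→2 e13→1 s16→2 s16→3  — peak 3.

3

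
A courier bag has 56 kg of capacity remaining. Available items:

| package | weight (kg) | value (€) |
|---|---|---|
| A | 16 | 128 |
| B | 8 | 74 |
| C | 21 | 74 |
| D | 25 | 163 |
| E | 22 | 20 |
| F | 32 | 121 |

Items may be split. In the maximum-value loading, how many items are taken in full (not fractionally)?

3

Greedy by value/weight ratio, highest first.
Order: B (74/8=9.25) > A (128/16=8.00) > D (163/25=6.52) > F (121/32=3.78) > C (74/21=3.52) > E (20/22=0.91)
Fill: take B (8 @ 74) → take A (16 @ 128) → take D (25 @ 163) → take 7/32 of F → 26.47; 56/56 used.
3 item(s) taken whole; one partial (take 7/32 of F).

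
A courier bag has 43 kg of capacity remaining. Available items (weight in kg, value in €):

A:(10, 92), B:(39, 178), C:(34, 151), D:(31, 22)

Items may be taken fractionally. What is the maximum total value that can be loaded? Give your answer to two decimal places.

Greedy by value/weight ratio, highest first.
Order: A (92/10=9.20) > B (178/39=4.56) > C (151/34=4.44) > D (22/31=0.71)
Fill: take A (10 @ 92) → take 33/39 of B → 150.62; 43/43 used.
Total value = 242.62

242.62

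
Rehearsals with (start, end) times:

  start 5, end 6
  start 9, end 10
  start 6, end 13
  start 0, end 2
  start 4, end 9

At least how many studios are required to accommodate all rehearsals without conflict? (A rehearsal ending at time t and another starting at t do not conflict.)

2

Events (time:±→running): 0:+→1 2:-→0 4:+→1 5:+→2 … peak 2.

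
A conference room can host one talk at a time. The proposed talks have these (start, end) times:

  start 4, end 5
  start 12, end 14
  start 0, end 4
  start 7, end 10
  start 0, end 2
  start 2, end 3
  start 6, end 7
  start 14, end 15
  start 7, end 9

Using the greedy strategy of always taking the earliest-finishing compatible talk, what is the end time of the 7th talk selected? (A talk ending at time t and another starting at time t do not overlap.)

15

By end time: (0,2), (2,3), (0,4), (4,5), (6,7), (7,9), (7,10), (12,14), (14,15).
Pick (0,2); next start ≥ 2 → (2,3); next start ≥ 3 → (4,5); next start ≥ 5 → (6,7); next start ≥ 7 → (7,9); next start ≥ 9 → (12,14); next start ≥ 14 → (14,15).
Selected: (0,2) (2,3) (4,5) (6,7) (7,9) (12,14) (14,15)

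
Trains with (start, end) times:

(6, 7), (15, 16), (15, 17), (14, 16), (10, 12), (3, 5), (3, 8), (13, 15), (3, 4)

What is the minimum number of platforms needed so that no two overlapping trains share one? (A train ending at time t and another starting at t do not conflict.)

The answer is the maximum number of intervals overlapping at any instant.
starts: [3, 3, 3, 6, 10, 13, 14, 15, 15]
ends:   [4, 5, 7, 8, 12, 15, 16, 16, 17]
s3→1 s3→2 s3→3  — peak 3.

3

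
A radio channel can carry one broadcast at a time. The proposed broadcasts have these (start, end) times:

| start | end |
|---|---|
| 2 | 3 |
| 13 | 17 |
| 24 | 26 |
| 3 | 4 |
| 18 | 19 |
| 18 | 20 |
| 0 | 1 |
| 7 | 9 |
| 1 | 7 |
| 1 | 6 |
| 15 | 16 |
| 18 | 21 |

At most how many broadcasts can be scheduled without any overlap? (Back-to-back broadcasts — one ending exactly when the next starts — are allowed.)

By end time: (0,1), (2,3), (3,4), (1,6), (1,7), (7,9), (15,16), (13,17), (18,19), (18,20), (18,21), (24,26).
Pick (0,1); next start ≥ 1 → (2,3); next start ≥ 3 → (3,4); next start ≥ 4 → (7,9); next start ≥ 9 → (15,16); next start ≥ 16 → (18,19); next start ≥ 19 → (24,26).
Selected 7 broadcasts.

7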